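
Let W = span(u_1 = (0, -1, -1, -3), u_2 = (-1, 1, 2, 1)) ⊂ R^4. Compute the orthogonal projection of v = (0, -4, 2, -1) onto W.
proj_W(v) = (-19/41, -10/41, 9/41, -68/41)

Set up U = [u_1 | ... | u_2] ∈ R^(4×2). The projector onto W = col(U) is P = U (U^T U)^(-1) U^T.
Compute U^T U =
  [11, -6]
  [-6, 7],
and U^T v = (5, -1).
Solve U^T U · c = U^T v for the coefficients: c = (29/41, 19/41). The projection is proj_W(v) = U c.
Check: (v - proj_W(v)) · u_1 = 0  (should be 0).
Check: (v - proj_W(v)) · u_2 = 0  (should be 0).
Result: proj_W(v) = (-19/41, -10/41, 9/41, -68/41).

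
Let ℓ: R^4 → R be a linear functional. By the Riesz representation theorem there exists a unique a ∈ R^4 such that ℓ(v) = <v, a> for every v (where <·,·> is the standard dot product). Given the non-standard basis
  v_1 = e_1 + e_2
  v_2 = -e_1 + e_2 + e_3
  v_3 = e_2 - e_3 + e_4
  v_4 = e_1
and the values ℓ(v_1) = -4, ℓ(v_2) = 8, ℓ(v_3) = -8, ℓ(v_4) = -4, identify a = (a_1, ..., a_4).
a = (-4, 0, 4, -4)

Write a = (a_1, ..., a_4) in the standard basis. For each basis vector v_i, ℓ(v_i) = <v_i, a> is a linear equation in the a_j's. Collect the n equations into a matrix system V a = ℓ, where row i of V is v_i (expressed in the standard basis). Since V is invertible (lower-triangular with 1s on the diagonal, up to permutation), solve by back-substitution:
  V =
[[1, 1, 0, 0],
 [-1, 1, 1, 0],
 [0, 1, -1, 1],
 [1, 0, 0, 0]]
  V a = (-4, 8, -8, -4)
Solving gives a = (-4, 0, 4, -4).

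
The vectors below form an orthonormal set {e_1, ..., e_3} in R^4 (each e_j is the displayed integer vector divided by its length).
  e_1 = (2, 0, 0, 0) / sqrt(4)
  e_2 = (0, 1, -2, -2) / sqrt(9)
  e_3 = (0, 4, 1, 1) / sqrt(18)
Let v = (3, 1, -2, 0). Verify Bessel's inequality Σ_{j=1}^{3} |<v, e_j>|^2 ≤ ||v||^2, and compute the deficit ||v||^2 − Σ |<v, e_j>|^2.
Σ |<v, e_j>|^2 = 12; ||v||^2 = 14; deficit = 2

Write each e_j = u_j / sqrt(<u_j, u_j>) where u_j is the displayed integer vector. Then <v, e_j> = <v, u_j> / sqrt(<u_j, u_j>), so |<v, e_j>|^2 = <v, u_j>^2 / <u_j, u_j>.
Coefficients: <v, e_1> = 6/sqrt(4), <v, e_2> = 5/sqrt(9), <v, e_3> = 2/sqrt(18).
Square and sum: Σ |<v, e_j>|^2 = 12.
Compute ||v||^2 = v·v = 14.
Deficit = 14 − 12 = 2 ≥ 0, confirming Bessel's inequality. (The deficit equals ||v − Σ <v,e_j> e_j||^2, the squared distance from v to span{e_j}.)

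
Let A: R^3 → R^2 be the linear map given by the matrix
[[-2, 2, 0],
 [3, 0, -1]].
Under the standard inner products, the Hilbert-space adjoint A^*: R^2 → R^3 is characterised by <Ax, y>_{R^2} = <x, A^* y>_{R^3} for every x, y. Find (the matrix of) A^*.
A^* = A^T =
[[-2, 3],
 [2, 0],
 [0, -1]]

For real matrices with standard dot products, the defining identity <Ax, y> = <x, A^* y> gives (Ax)^T y = x^T (A^*) y, i.e. x^T A^T y = x^T (A^*) y. Since this holds for all x, y, we must have A^* = A^T. Therefore
A^* =
[[-2, 3],
 [2, 0],
 [0, -1]].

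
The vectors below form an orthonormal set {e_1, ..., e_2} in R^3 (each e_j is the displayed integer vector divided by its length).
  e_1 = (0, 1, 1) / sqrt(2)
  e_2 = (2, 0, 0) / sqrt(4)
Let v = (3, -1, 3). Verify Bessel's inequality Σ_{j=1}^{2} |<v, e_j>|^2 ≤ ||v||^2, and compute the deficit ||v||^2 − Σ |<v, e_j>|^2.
Σ |<v, e_j>|^2 = 11; ||v||^2 = 19; deficit = 8

Write each e_j = u_j / sqrt(<u_j, u_j>) where u_j is the displayed integer vector. Then <v, e_j> = <v, u_j> / sqrt(<u_j, u_j>), so |<v, e_j>|^2 = <v, u_j>^2 / <u_j, u_j>.
Coefficients: <v, e_1> = 2/sqrt(2), <v, e_2> = 6/sqrt(4).
Square and sum: Σ |<v, e_j>|^2 = 11.
Compute ||v||^2 = v·v = 19.
Deficit = 19 − 11 = 8 ≥ 0, confirming Bessel's inequality. (The deficit equals ||v − Σ <v,e_j> e_j||^2, the squared distance from v to span{e_j}.)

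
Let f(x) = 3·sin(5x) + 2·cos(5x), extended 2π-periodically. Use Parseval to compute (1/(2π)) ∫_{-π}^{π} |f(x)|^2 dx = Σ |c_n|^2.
Σ |c_n|^2 = 13/2

Expand |f|^2 and use orthogonality of {sin(nx), cos(mx)} on [-π, π]:
  ∫_{-π}^{π} sin(nx)^2 dx = π, ∫ cos(mx)^2 dx = π, and cross terms integrate to 0.
So ∫_{-π}^{π} f(x)^2 dx = 3^2 · π + 2^2 · π = (9 + 4)π.
Divide by 2π: (9 + 4)/2 = 13/2.
By Parseval, this equals Σ |c_n|^2.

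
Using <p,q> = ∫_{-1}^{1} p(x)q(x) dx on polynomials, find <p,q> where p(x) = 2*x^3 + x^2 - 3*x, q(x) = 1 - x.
<p,q> = 28/15

Expand the product: p(x)·q(x) = -2*x^4 + x^3 + 4*x^2 - 3*x.
∫_{-1}^{1} of each monomial x^k gives [2/(k+1) if k even, 0 if k odd]. Integrating term-by-term (or equivalently evaluating the antiderivative F(x) = -2*x^5/5 + x^4/4 + 4*x^3/3 - 3*x^2/2 at the endpoints):
  F(1) − F(−1) = -19/60 − (-131/60) = 28/15.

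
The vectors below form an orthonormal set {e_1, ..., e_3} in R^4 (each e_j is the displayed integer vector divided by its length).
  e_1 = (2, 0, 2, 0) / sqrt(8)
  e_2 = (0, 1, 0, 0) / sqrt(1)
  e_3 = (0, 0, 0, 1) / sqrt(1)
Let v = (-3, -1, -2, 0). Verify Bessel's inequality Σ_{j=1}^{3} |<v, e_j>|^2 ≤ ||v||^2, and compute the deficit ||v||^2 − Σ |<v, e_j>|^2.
Σ |<v, e_j>|^2 = 27/2; ||v||^2 = 14; deficit = 1/2

Write each e_j = u_j / sqrt(<u_j, u_j>) where u_j is the displayed integer vector. Then <v, e_j> = <v, u_j> / sqrt(<u_j, u_j>), so |<v, e_j>|^2 = <v, u_j>^2 / <u_j, u_j>.
Coefficients: <v, e_1> = -10/sqrt(8), <v, e_2> = -1/sqrt(1), <v, e_3> = 0/sqrt(1).
Square and sum: Σ |<v, e_j>|^2 = 27/2.
Compute ||v||^2 = v·v = 14.
Deficit = 14 − 27/2 = 1/2 ≥ 0, confirming Bessel's inequality. (The deficit equals ||v − Σ <v,e_j> e_j||^2, the squared distance from v to span{e_j}.)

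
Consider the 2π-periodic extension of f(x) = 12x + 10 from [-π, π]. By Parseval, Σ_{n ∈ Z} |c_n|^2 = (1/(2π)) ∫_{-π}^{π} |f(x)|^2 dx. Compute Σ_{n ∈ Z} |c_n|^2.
Σ |c_n|^2 = 48π^2 + 100

Expand and integrate term by term over [-π, π]:
  ∫ (12x)^2 dx = 144·(2π^3/3); ∫ 2·12·(10)·x dx = 0 (odd integrand); ∫ 10^2 dx = 100·2π.
So (1/(2π)) ∫_{-π}^{π} (12x + 10)^2 dx = 144π^2/3 + 100 = 48π^2 + 100.
Parseval ⇒ Σ |c_n|^2 = 48π^2 + 100.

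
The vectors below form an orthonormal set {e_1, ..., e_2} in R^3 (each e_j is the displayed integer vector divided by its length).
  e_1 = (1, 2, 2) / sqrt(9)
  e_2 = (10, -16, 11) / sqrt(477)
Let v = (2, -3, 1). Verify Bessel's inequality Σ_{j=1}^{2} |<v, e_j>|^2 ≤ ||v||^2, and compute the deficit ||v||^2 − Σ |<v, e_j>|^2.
Σ |<v, e_j>|^2 = 717/53; ||v||^2 = 14; deficit = 25/53

Write each e_j = u_j / sqrt(<u_j, u_j>) where u_j is the displayed integer vector. Then <v, e_j> = <v, u_j> / sqrt(<u_j, u_j>), so |<v, e_j>|^2 = <v, u_j>^2 / <u_j, u_j>.
Coefficients: <v, e_1> = -2/sqrt(9), <v, e_2> = 79/sqrt(477).
Square and sum: Σ |<v, e_j>|^2 = 717/53.
Compute ||v||^2 = v·v = 14.
Deficit = 14 − 717/53 = 25/53 ≥ 0, confirming Bessel's inequality. (The deficit equals ||v − Σ <v,e_j> e_j||^2, the squared distance from v to span{e_j}.)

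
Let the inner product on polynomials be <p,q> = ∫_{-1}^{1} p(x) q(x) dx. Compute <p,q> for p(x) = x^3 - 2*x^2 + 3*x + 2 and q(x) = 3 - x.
<p,q> = 28/5

Expand the product: p(x)·q(x) = -x^4 + 5*x^3 - 9*x^2 + 7*x + 6.
∫_{-1}^{1} of each monomial x^k gives [2/(k+1) if k even, 0 if k odd]. Integrating term-by-term (or equivalently evaluating the antiderivative F(x) = -x^5/5 + 5*x^4/4 - 3*x^3 + 7*x^2/2 + 6*x at the endpoints):
  F(1) − F(−1) = 151/20 − (39/20) = 28/5.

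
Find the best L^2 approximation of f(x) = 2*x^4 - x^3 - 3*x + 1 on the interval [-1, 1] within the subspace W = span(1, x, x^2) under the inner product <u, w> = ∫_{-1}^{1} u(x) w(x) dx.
g(x) = 12*x^2/7 - 18*x/5 + 29/35

The best approximation g ∈ W is the orthogonal projection of f onto W. Writing g = a_0 + a_1 x + a_2 x^2, the coefficients solve the normal equations G · a = b where
  G_{ij} = <φ_i, φ_j> and b_i = <f, φ_i>, with φ_0 = 1, φ_1 = x, φ_2 = x^2.
G =
  [2, 0, 2/3]
  [0, 2/3, 0]
  [2/3, 0, 2/5],
b = (14/5, -12/5, 26/21).
Solving gives a_0 = 29/35, a_1 = -18/5, a_2 = 12/7, so
  g(x) = 12*x^2/7 - 18*x/5 + 29/35.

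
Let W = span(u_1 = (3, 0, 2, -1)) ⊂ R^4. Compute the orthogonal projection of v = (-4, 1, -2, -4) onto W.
proj_W(v) = (-18/7, 0, -12/7, 6/7)

Set up U = [u_1 | ... | u_1] ∈ R^(4×1). The projector onto W = col(U) is P = U (U^T U)^(-1) U^T.
Compute U^T U =
  [14],
and U^T v = (-12).
Solve U^T U · c = U^T v for the coefficients: c = (-6/7). The projection is proj_W(v) = U c.
Check: (v - proj_W(v)) · u_1 = 0  (should be 0).
Result: proj_W(v) = (-18/7, 0, -12/7, 6/7).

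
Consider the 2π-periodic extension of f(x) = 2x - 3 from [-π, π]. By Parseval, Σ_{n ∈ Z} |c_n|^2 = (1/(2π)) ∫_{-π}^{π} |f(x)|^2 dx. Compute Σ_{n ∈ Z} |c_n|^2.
Σ |c_n|^2 = 4π^2/3 + 9

Expand and integrate term by term over [-π, π]:
  ∫ (2x)^2 dx = 4·(2π^3/3); ∫ 2·2·(-3)·x dx = 0 (odd integrand); ∫ (-3)^2 dx = 9·2π.
So (1/(2π)) ∫_{-π}^{π} (2x - 3)^2 dx = 4π^2/3 + 9 = 4π^2/3 + 9.
Parseval ⇒ Σ |c_n|^2 = 4π^2/3 + 9.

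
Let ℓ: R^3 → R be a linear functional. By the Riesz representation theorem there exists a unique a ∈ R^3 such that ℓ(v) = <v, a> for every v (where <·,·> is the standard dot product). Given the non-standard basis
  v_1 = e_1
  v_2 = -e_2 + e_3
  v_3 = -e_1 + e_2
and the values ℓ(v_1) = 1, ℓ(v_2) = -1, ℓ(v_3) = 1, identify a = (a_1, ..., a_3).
a = (1, 2, 1)

Write a = (a_1, ..., a_3) in the standard basis. For each basis vector v_i, ℓ(v_i) = <v_i, a> is a linear equation in the a_j's. Collect the n equations into a matrix system V a = ℓ, where row i of V is v_i (expressed in the standard basis). Since V is invertible (lower-triangular with 1s on the diagonal, up to permutation), solve by back-substitution:
  V =
[[1, 0, 0],
 [0, -1, 1],
 [-1, 1, 0]]
  V a = (1, -1, 1)
Solving gives a = (1, 2, 1).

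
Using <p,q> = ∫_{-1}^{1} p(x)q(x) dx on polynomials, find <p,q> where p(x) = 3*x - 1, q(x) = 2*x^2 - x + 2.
<p,q> = -22/3

Expand the product: p(x)·q(x) = 6*x^3 - 5*x^2 + 7*x - 2.
∫_{-1}^{1} of each monomial x^k gives [2/(k+1) if k even, 0 if k odd]. Integrating term-by-term (or equivalently evaluating the antiderivative F(x) = 3*x^4/2 - 5*x^3/3 + 7*x^2/2 - 2*x at the endpoints):
  F(1) − F(−1) = 4/3 − (26/3) = -22/3.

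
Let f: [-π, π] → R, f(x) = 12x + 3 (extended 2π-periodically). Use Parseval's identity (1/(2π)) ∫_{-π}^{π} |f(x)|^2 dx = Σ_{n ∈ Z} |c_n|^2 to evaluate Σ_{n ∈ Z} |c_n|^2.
Σ |c_n|^2 = 48π^2 + 9

Expand and integrate term by term over [-π, π]:
  ∫ (12x)^2 dx = 144·(2π^3/3); ∫ 2·12·(3)·x dx = 0 (odd integrand); ∫ 3^2 dx = 9·2π.
So (1/(2π)) ∫_{-π}^{π} (12x + 3)^2 dx = 144π^2/3 + 9 = 48π^2 + 9.
Parseval ⇒ Σ |c_n|^2 = 48π^2 + 9.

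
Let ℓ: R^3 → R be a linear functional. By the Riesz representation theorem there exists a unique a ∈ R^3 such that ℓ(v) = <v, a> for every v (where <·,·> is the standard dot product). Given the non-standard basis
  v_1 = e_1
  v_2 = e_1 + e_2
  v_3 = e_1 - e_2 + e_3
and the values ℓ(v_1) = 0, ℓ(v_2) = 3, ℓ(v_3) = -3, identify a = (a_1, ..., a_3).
a = (0, 3, 0)

Write a = (a_1, ..., a_3) in the standard basis. For each basis vector v_i, ℓ(v_i) = <v_i, a> is a linear equation in the a_j's. Collect the n equations into a matrix system V a = ℓ, where row i of V is v_i (expressed in the standard basis). Since V is invertible (lower-triangular with 1s on the diagonal, up to permutation), solve by back-substitution:
  V =
[[1, 0, 0],
 [1, 1, 0],
 [1, -1, 1]]
  V a = (0, 3, -3)
Solving gives a = (0, 3, 0).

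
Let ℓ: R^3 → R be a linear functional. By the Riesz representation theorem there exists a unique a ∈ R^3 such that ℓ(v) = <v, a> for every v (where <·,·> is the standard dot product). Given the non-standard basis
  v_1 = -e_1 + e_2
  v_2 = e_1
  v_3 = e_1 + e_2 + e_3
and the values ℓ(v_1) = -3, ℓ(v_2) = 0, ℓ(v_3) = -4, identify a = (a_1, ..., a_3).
a = (0, -3, -1)

Write a = (a_1, ..., a_3) in the standard basis. For each basis vector v_i, ℓ(v_i) = <v_i, a> is a linear equation in the a_j's. Collect the n equations into a matrix system V a = ℓ, where row i of V is v_i (expressed in the standard basis). Since V is invertible (lower-triangular with 1s on the diagonal, up to permutation), solve by back-substitution:
  V =
[[-1, 1, 0],
 [1, 0, 0],
 [1, 1, 1]]
  V a = (-3, 0, -4)
Solving gives a = (0, -3, -1).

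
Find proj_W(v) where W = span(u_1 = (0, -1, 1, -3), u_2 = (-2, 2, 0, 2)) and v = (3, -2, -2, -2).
proj_W(v) = (53/17, -43/17, -10/17, -23/17)

Set up U = [u_1 | ... | u_2] ∈ R^(4×2). The projector onto W = col(U) is P = U (U^T U)^(-1) U^T.
Compute U^T U =
  [11, -8]
  [-8, 12],
and U^T v = (6, -14).
Solve U^T U · c = U^T v for the coefficients: c = (-10/17, -53/34). The projection is proj_W(v) = U c.
Check: (v - proj_W(v)) · u_1 = 0  (should be 0).
Check: (v - proj_W(v)) · u_2 = 0  (should be 0).
Result: proj_W(v) = (53/17, -43/17, -10/17, -23/17).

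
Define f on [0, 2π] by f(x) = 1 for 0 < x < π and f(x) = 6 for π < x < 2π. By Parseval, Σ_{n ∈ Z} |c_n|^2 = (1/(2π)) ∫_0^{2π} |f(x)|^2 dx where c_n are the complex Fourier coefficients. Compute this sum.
Σ |c_n|^2 = 37/2

Parseval equates the L^2 energy of f (normalised by 1/(2π)) with the ℓ^2 sum of its Fourier coefficients: (1/(2π)) ∫_0^{2π} |f|^2 = Σ |c_n|^2.
Compute the left side: (1/(2π)) [∫_0^π 1^2 dx + ∫_π^{2π} 6^2 dx] = (1/(2π)) · (1π + 36π) = (1 + 36)/2 = 37/2.
So Σ_{n ∈ Z} |c_n|^2 = 37/2.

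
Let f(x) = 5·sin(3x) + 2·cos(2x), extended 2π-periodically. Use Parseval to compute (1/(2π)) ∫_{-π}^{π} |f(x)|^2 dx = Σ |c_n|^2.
Σ |c_n|^2 = 29/2

Expand |f|^2 and use orthogonality of {sin(nx), cos(mx)} on [-π, π]:
  ∫_{-π}^{π} sin(nx)^2 dx = π, ∫ cos(mx)^2 dx = π, and cross terms integrate to 0.
So ∫_{-π}^{π} f(x)^2 dx = 5^2 · π + 2^2 · π = (25 + 4)π.
Divide by 2π: (25 + 4)/2 = 29/2.
By Parseval, this equals Σ |c_n|^2.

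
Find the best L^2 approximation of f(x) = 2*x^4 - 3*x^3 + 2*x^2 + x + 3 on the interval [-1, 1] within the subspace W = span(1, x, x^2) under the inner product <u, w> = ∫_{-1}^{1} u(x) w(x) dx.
g(x) = 26*x^2/7 - 4*x/5 + 99/35

The best approximation g ∈ W is the orthogonal projection of f onto W. Writing g = a_0 + a_1 x + a_2 x^2, the coefficients solve the normal equations G · a = b where
  G_{ij} = <φ_i, φ_j> and b_i = <f, φ_i>, with φ_0 = 1, φ_1 = x, φ_2 = x^2.
G =
  [2, 0, 2/3]
  [0, 2/3, 0]
  [2/3, 0, 2/5],
b = (122/15, -8/15, 118/35).
Solving gives a_0 = 99/35, a_1 = -4/5, a_2 = 26/7, so
  g(x) = 26*x^2/7 - 4*x/5 + 99/35.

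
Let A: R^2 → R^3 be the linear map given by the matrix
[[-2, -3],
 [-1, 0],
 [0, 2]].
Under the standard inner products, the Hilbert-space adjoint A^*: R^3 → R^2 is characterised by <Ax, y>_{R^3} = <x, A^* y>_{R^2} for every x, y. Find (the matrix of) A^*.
A^* = A^T =
[[-2, -1, 0],
 [-3, 0, 2]]

For real matrices with standard dot products, the defining identity <Ax, y> = <x, A^* y> gives (Ax)^T y = x^T (A^*) y, i.e. x^T A^T y = x^T (A^*) y. Since this holds for all x, y, we must have A^* = A^T. Therefore
A^* =
[[-2, -1, 0],
 [-3, 0, 2]].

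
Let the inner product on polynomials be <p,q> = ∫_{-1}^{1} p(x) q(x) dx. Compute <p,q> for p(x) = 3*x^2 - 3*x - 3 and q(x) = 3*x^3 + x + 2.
<p,q> = -68/5

Expand the product: p(x)·q(x) = 9*x^5 - 9*x^4 - 6*x^3 + 3*x^2 - 9*x - 6.
∫_{-1}^{1} of each monomial x^k gives [2/(k+1) if k even, 0 if k odd]. Integrating term-by-term (or equivalently evaluating the antiderivative F(x) = 3*x^6/2 - 9*x^5/5 - 3*x^4/2 + x^3 - 9*x^2/2 - 6*x at the endpoints):
  F(1) − F(−1) = -113/10 − (23/10) = -68/5.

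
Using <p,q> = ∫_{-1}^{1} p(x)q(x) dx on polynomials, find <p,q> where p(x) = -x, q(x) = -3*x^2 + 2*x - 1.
<p,q> = -4/3

Expand the product: p(x)·q(x) = 3*x^3 - 2*x^2 + x.
∫_{-1}^{1} of each monomial x^k gives [2/(k+1) if k even, 0 if k odd]. Integrating term-by-term (or equivalently evaluating the antiderivative F(x) = 3*x^4/4 - 2*x^3/3 + x^2/2 at the endpoints):
  F(1) − F(−1) = 7/12 − (23/12) = -4/3.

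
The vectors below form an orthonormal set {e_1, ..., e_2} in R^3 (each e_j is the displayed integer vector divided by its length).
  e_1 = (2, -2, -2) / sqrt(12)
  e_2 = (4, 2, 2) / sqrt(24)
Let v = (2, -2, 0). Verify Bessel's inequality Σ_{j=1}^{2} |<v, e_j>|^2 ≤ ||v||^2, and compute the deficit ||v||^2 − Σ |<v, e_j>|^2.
Σ |<v, e_j>|^2 = 6; ||v||^2 = 8; deficit = 2

Write each e_j = u_j / sqrt(<u_j, u_j>) where u_j is the displayed integer vector. Then <v, e_j> = <v, u_j> / sqrt(<u_j, u_j>), so |<v, e_j>|^2 = <v, u_j>^2 / <u_j, u_j>.
Coefficients: <v, e_1> = 8/sqrt(12), <v, e_2> = 4/sqrt(24).
Square and sum: Σ |<v, e_j>|^2 = 6.
Compute ||v||^2 = v·v = 8.
Deficit = 8 − 6 = 2 ≥ 0, confirming Bessel's inequality. (The deficit equals ||v − Σ <v,e_j> e_j||^2, the squared distance from v to span{e_j}.)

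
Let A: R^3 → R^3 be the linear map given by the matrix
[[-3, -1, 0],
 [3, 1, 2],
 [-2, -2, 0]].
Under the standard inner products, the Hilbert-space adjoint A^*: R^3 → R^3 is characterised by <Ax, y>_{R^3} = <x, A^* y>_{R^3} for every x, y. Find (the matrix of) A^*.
A^* = A^T =
[[-3, 3, -2],
 [-1, 1, -2],
 [0, 2, 0]]

For real matrices with standard dot products, the defining identity <Ax, y> = <x, A^* y> gives (Ax)^T y = x^T (A^*) y, i.e. x^T A^T y = x^T (A^*) y. Since this holds for all x, y, we must have A^* = A^T. Therefore
A^* =
[[-3, 3, -2],
 [-1, 1, -2],
 [0, 2, 0]].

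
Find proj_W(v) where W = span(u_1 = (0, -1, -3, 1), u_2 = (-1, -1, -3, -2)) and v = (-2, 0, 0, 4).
proj_W(v) = (98/101, -10/101, -30/101, 304/101)

Set up U = [u_1 | ... | u_2] ∈ R^(4×2). The projector onto W = col(U) is P = U (U^T U)^(-1) U^T.
Compute U^T U =
  [11, 8]
  [8, 15],
and U^T v = (4, -6).
Solve U^T U · c = U^T v for the coefficients: c = (108/101, -98/101). The projection is proj_W(v) = U c.
Check: (v - proj_W(v)) · u_1 = 0  (should be 0).
Check: (v - proj_W(v)) · u_2 = 0  (should be 0).
Result: proj_W(v) = (98/101, -10/101, -30/101, 304/101).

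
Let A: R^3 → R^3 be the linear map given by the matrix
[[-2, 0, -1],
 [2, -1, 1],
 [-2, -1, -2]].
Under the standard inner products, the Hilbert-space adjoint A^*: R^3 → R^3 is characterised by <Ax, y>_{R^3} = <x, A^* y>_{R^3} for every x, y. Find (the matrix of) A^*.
A^* = A^T =
[[-2, 2, -2],
 [0, -1, -1],
 [-1, 1, -2]]

For real matrices with standard dot products, the defining identity <Ax, y> = <x, A^* y> gives (Ax)^T y = x^T (A^*) y, i.e. x^T A^T y = x^T (A^*) y. Since this holds for all x, y, we must have A^* = A^T. Therefore
A^* =
[[-2, 2, -2],
 [0, -1, -1],
 [-1, 1, -2]].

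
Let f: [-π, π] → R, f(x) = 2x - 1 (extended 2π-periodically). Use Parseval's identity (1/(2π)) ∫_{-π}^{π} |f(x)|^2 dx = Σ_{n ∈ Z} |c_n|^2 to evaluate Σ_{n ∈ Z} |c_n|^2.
Σ |c_n|^2 = 4π^2/3 + 1

Expand and integrate term by term over [-π, π]:
  ∫ (2x)^2 dx = 4·(2π^3/3); ∫ 2·2·(-1)·x dx = 0 (odd integrand); ∫ (-1)^2 dx = 1·2π.
So (1/(2π)) ∫_{-π}^{π} (2x - 1)^2 dx = 4π^2/3 + 1 = 4π^2/3 + 1.
Parseval ⇒ Σ |c_n|^2 = 4π^2/3 + 1.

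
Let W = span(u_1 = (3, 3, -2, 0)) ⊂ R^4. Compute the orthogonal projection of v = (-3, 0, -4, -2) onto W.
proj_W(v) = (-3/22, -3/22, 1/11, 0)

Set up U = [u_1 | ... | u_1] ∈ R^(4×1). The projector onto W = col(U) is P = U (U^T U)^(-1) U^T.
Compute U^T U =
  [22],
and U^T v = (-1).
Solve U^T U · c = U^T v for the coefficients: c = (-1/22). The projection is proj_W(v) = U c.
Check: (v - proj_W(v)) · u_1 = 0  (should be 0).
Result: proj_W(v) = (-3/22, -3/22, 1/11, 0).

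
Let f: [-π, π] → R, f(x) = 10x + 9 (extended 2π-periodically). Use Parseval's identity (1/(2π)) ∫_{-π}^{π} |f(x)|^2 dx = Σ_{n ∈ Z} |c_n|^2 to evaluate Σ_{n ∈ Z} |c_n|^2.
Σ |c_n|^2 = 100π^2/3 + 81

Expand and integrate term by term over [-π, π]:
  ∫ (10x)^2 dx = 100·(2π^3/3); ∫ 2·10·(9)·x dx = 0 (odd integrand); ∫ 9^2 dx = 81·2π.
So (1/(2π)) ∫_{-π}^{π} (10x + 9)^2 dx = 100π^2/3 + 81 = 100π^2/3 + 81.
Parseval ⇒ Σ |c_n|^2 = 100π^2/3 + 81.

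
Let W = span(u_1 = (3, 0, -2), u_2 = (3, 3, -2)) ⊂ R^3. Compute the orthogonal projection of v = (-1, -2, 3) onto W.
proj_W(v) = (-27/13, -2, 18/13)

Set up U = [u_1 | ... | u_2] ∈ R^(3×2). The projector onto W = col(U) is P = U (U^T U)^(-1) U^T.
Compute U^T U =
  [13, 13]
  [13, 22],
and U^T v = (-9, -15).
Solve U^T U · c = U^T v for the coefficients: c = (-1/39, -2/3). The projection is proj_W(v) = U c.
Check: (v - proj_W(v)) · u_1 = 0  (should be 0).
Check: (v - proj_W(v)) · u_2 = 0  (should be 0).
Result: proj_W(v) = (-27/13, -2, 18/13).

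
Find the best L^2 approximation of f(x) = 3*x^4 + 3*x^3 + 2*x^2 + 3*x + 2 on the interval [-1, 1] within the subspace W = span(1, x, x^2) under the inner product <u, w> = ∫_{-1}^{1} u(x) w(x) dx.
g(x) = 32*x^2/7 + 24*x/5 + 61/35

The best approximation g ∈ W is the orthogonal projection of f onto W. Writing g = a_0 + a_1 x + a_2 x^2, the coefficients solve the normal equations G · a = b where
  G_{ij} = <φ_i, φ_j> and b_i = <f, φ_i>, with φ_0 = 1, φ_1 = x, φ_2 = x^2.
G =
  [2, 0, 2/3]
  [0, 2/3, 0]
  [2/3, 0, 2/5],
b = (98/15, 16/5, 314/105).
Solving gives a_0 = 61/35, a_1 = 24/5, a_2 = 32/7, so
  g(x) = 32*x^2/7 + 24*x/5 + 61/35.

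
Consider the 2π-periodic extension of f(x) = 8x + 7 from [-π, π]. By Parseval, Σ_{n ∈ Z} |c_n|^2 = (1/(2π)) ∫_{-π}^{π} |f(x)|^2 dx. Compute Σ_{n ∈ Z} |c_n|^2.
Σ |c_n|^2 = 64π^2/3 + 49

Expand and integrate term by term over [-π, π]:
  ∫ (8x)^2 dx = 64·(2π^3/3); ∫ 2·8·(7)·x dx = 0 (odd integrand); ∫ 7^2 dx = 49·2π.
So (1/(2π)) ∫_{-π}^{π} (8x + 7)^2 dx = 64π^2/3 + 49 = 64π^2/3 + 49.
Parseval ⇒ Σ |c_n|^2 = 64π^2/3 + 49.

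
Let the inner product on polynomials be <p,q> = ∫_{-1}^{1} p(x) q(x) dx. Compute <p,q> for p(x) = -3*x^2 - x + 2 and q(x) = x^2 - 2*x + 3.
<p,q> = 112/15

Expand the product: p(x)·q(x) = -3*x^4 + 5*x^3 - 5*x^2 - 7*x + 6.
∫_{-1}^{1} of each monomial x^k gives [2/(k+1) if k even, 0 if k odd]. Integrating term-by-term (or equivalently evaluating the antiderivative F(x) = -3*x^5/5 + 5*x^4/4 - 5*x^3/3 - 7*x^2/2 + 6*x at the endpoints):
  F(1) − F(−1) = 89/60 − (-359/60) = 112/15.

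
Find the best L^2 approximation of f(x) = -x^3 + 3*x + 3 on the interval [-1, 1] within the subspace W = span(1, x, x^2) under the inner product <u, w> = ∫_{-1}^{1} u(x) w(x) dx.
g(x) = 12*x/5 + 3

The best approximation g ∈ W is the orthogonal projection of f onto W. Writing g = a_0 + a_1 x + a_2 x^2, the coefficients solve the normal equations G · a = b where
  G_{ij} = <φ_i, φ_j> and b_i = <f, φ_i>, with φ_0 = 1, φ_1 = x, φ_2 = x^2.
G =
  [2, 0, 2/3]
  [0, 2/3, 0]
  [2/3, 0, 2/5],
b = (6, 8/5, 2).
Solving gives a_0 = 3, a_1 = 12/5, a_2 = 0, so
  g(x) = 12*x/5 + 3.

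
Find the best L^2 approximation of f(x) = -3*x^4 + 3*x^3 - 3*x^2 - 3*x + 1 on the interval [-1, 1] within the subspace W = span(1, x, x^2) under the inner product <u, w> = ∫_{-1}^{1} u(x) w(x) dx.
g(x) = -39*x^2/7 - 6*x/5 + 44/35

The best approximation g ∈ W is the orthogonal projection of f onto W. Writing g = a_0 + a_1 x + a_2 x^2, the coefficients solve the normal equations G · a = b where
  G_{ij} = <φ_i, φ_j> and b_i = <f, φ_i>, with φ_0 = 1, φ_1 = x, φ_2 = x^2.
G =
  [2, 0, 2/3]
  [0, 2/3, 0]
  [2/3, 0, 2/5],
b = (-6/5, -4/5, -146/105).
Solving gives a_0 = 44/35, a_1 = -6/5, a_2 = -39/7, so
  g(x) = -39*x^2/7 - 6*x/5 + 44/35.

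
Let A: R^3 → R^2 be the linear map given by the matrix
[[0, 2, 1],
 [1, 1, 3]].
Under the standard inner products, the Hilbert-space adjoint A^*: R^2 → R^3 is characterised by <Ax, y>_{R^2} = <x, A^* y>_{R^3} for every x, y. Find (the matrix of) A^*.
A^* = A^T =
[[0, 1],
 [2, 1],
 [1, 3]]

For real matrices with standard dot products, the defining identity <Ax, y> = <x, A^* y> gives (Ax)^T y = x^T (A^*) y, i.e. x^T A^T y = x^T (A^*) y. Since this holds for all x, y, we must have A^* = A^T. Therefore
A^* =
[[0, 1],
 [2, 1],
 [1, 3]].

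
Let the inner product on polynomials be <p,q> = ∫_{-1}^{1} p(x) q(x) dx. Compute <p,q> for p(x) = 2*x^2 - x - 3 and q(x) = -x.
<p,q> = 2/3

Expand the product: p(x)·q(x) = -2*x^3 + x^2 + 3*x.
∫_{-1}^{1} of each monomial x^k gives [2/(k+1) if k even, 0 if k odd]. Integrating term-by-term (or equivalently evaluating the antiderivative F(x) = -x^4/2 + x^3/3 + 3*x^2/2 at the endpoints):
  F(1) − F(−1) = 4/3 − (2/3) = 2/3.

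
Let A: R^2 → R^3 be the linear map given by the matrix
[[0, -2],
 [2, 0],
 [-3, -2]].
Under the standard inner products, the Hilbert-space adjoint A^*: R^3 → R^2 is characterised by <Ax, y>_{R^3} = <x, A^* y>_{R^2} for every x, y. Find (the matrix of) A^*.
A^* = A^T =
[[0, 2, -3],
 [-2, 0, -2]]

For real matrices with standard dot products, the defining identity <Ax, y> = <x, A^* y> gives (Ax)^T y = x^T (A^*) y, i.e. x^T A^T y = x^T (A^*) y. Since this holds for all x, y, we must have A^* = A^T. Therefore
A^* =
[[0, 2, -3],
 [-2, 0, -2]].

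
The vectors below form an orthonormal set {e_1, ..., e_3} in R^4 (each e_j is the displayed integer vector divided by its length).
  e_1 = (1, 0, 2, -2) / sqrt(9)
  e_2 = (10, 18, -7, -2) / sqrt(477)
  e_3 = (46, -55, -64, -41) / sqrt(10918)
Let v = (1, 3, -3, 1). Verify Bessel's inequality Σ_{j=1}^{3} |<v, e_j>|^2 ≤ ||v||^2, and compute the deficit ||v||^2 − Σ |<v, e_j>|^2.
Σ |<v, e_j>|^2 = 2058/103; ||v||^2 = 20; deficit = 2/103

Write each e_j = u_j / sqrt(<u_j, u_j>) where u_j is the displayed integer vector. Then <v, e_j> = <v, u_j> / sqrt(<u_j, u_j>), so |<v, e_j>|^2 = <v, u_j>^2 / <u_j, u_j>.
Coefficients: <v, e_1> = -7/sqrt(9), <v, e_2> = 83/sqrt(477), <v, e_3> = 32/sqrt(10918).
Square and sum: Σ |<v, e_j>|^2 = 2058/103.
Compute ||v||^2 = v·v = 20.
Deficit = 20 − 2058/103 = 2/103 ≥ 0, confirming Bessel's inequality. (The deficit equals ||v − Σ <v,e_j> e_j||^2, the squared distance from v to span{e_j}.)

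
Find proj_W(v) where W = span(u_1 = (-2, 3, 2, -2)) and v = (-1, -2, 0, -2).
proj_W(v) = (0, 0, 0, 0)

Set up U = [u_1 | ... | u_1] ∈ R^(4×1). The projector onto W = col(U) is P = U (U^T U)^(-1) U^T.
Compute U^T U =
  [21],
and U^T v = (0).
Solve U^T U · c = U^T v for the coefficients: c = (0). The projection is proj_W(v) = U c.
Check: (v - proj_W(v)) · u_1 = 0  (should be 0).
Result: proj_W(v) = (0, 0, 0, 0).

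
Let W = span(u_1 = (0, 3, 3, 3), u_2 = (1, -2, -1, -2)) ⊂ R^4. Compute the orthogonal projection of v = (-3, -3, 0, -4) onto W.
proj_W(v) = (-2/5, -11/5, -13/5, -11/5)

Set up U = [u_1 | ... | u_2] ∈ R^(4×2). The projector onto W = col(U) is P = U (U^T U)^(-1) U^T.
Compute U^T U =
  [27, -15]
  [-15, 10],
and U^T v = (-21, 11).
Solve U^T U · c = U^T v for the coefficients: c = (-1, -2/5). The projection is proj_W(v) = U c.
Check: (v - proj_W(v)) · u_1 = 0  (should be 0).
Check: (v - proj_W(v)) · u_2 = 0  (should be 0).
Result: proj_W(v) = (-2/5, -11/5, -13/5, -11/5).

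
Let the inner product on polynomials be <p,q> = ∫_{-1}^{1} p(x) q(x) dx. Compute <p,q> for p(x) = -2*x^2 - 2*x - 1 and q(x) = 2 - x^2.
<p,q> = -26/5

Expand the product: p(x)·q(x) = 2*x^4 + 2*x^3 - 3*x^2 - 4*x - 2.
∫_{-1}^{1} of each monomial x^k gives [2/(k+1) if k even, 0 if k odd]. Integrating term-by-term (or equivalently evaluating the antiderivative F(x) = 2*x^5/5 + x^4/2 - x^3 - 2*x^2 - 2*x at the endpoints):
  F(1) − F(−1) = -41/10 − (11/10) = -26/5.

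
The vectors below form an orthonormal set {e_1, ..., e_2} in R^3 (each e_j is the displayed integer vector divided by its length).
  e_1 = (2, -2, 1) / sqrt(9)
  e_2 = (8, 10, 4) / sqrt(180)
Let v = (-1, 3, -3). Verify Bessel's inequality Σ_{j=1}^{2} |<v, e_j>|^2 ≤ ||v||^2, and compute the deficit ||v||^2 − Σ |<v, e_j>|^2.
Σ |<v, e_j>|^2 = 14; ||v||^2 = 19; deficit = 5

Write each e_j = u_j / sqrt(<u_j, u_j>) where u_j is the displayed integer vector. Then <v, e_j> = <v, u_j> / sqrt(<u_j, u_j>), so |<v, e_j>|^2 = <v, u_j>^2 / <u_j, u_j>.
Coefficients: <v, e_1> = -11/sqrt(9), <v, e_2> = 10/sqrt(180).
Square and sum: Σ |<v, e_j>|^2 = 14.
Compute ||v||^2 = v·v = 19.
Deficit = 19 − 14 = 5 ≥ 0, confirming Bessel's inequality. (The deficit equals ||v − Σ <v,e_j> e_j||^2, the squared distance from v to span{e_j}.)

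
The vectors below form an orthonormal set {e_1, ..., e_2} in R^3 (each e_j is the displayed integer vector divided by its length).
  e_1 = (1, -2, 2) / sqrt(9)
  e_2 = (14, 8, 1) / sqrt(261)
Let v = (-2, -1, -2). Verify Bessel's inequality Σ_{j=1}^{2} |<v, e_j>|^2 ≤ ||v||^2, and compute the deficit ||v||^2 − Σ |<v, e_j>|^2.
Σ |<v, e_j>|^2 = 212/29; ||v||^2 = 9; deficit = 49/29

Write each e_j = u_j / sqrt(<u_j, u_j>) where u_j is the displayed integer vector. Then <v, e_j> = <v, u_j> / sqrt(<u_j, u_j>), so |<v, e_j>|^2 = <v, u_j>^2 / <u_j, u_j>.
Coefficients: <v, e_1> = -4/sqrt(9), <v, e_2> = -38/sqrt(261).
Square and sum: Σ |<v, e_j>|^2 = 212/29.
Compute ||v||^2 = v·v = 9.
Deficit = 9 − 212/29 = 49/29 ≥ 0, confirming Bessel's inequality. (The deficit equals ||v − Σ <v,e_j> e_j||^2, the squared distance from v to span{e_j}.)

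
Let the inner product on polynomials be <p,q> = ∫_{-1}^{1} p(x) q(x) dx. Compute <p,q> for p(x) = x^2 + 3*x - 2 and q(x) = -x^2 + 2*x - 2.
<p,q> = 58/5

Expand the product: p(x)·q(x) = -x^4 - x^3 + 6*x^2 - 10*x + 4.
∫_{-1}^{1} of each monomial x^k gives [2/(k+1) if k even, 0 if k odd]. Integrating term-by-term (or equivalently evaluating the antiderivative F(x) = -x^5/5 - x^4/4 + 2*x^3 - 5*x^2 + 4*x at the endpoints):
  F(1) − F(−1) = 11/20 − (-221/20) = 58/5.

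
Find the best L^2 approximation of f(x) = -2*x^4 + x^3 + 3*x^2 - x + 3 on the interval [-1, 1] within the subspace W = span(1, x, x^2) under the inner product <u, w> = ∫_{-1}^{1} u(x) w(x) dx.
g(x) = 9*x^2/7 - 2*x/5 + 111/35

The best approximation g ∈ W is the orthogonal projection of f onto W. Writing g = a_0 + a_1 x + a_2 x^2, the coefficients solve the normal equations G · a = b where
  G_{ij} = <φ_i, φ_j> and b_i = <f, φ_i>, with φ_0 = 1, φ_1 = x, φ_2 = x^2.
G =
  [2, 0, 2/3]
  [0, 2/3, 0]
  [2/3, 0, 2/5],
b = (36/5, -4/15, 92/35).
Solving gives a_0 = 111/35, a_1 = -2/5, a_2 = 9/7, so
  g(x) = 9*x^2/7 - 2*x/5 + 111/35.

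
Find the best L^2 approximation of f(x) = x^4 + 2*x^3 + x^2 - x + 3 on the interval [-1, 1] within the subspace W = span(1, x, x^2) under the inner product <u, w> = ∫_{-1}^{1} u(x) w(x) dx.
g(x) = 13*x^2/7 + x/5 + 102/35

The best approximation g ∈ W is the orthogonal projection of f onto W. Writing g = a_0 + a_1 x + a_2 x^2, the coefficients solve the normal equations G · a = b where
  G_{ij} = <φ_i, φ_j> and b_i = <f, φ_i>, with φ_0 = 1, φ_1 = x, φ_2 = x^2.
G =
  [2, 0, 2/3]
  [0, 2/3, 0]
  [2/3, 0, 2/5],
b = (106/15, 2/15, 94/35).
Solving gives a_0 = 102/35, a_1 = 1/5, a_2 = 13/7, so
  g(x) = 13*x^2/7 + x/5 + 102/35.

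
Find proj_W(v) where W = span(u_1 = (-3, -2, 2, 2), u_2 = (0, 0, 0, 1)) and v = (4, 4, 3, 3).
proj_W(v) = (42/17, 28/17, -28/17, 3)

Set up U = [u_1 | ... | u_2] ∈ R^(4×2). The projector onto W = col(U) is P = U (U^T U)^(-1) U^T.
Compute U^T U =
  [21, 2]
  [2, 1],
and U^T v = (-8, 3).
Solve U^T U · c = U^T v for the coefficients: c = (-14/17, 79/17). The projection is proj_W(v) = U c.
Check: (v - proj_W(v)) · u_1 = 0  (should be 0).
Check: (v - proj_W(v)) · u_2 = 0  (should be 0).
Result: proj_W(v) = (42/17, 28/17, -28/17, 3).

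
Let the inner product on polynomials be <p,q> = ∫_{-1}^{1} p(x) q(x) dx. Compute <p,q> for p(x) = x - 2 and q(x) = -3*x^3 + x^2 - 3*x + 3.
<p,q> = -248/15

Expand the product: p(x)·q(x) = -3*x^4 + 7*x^3 - 5*x^2 + 9*x - 6.
∫_{-1}^{1} of each monomial x^k gives [2/(k+1) if k even, 0 if k odd]. Integrating term-by-term (or equivalently evaluating the antiderivative F(x) = -3*x^5/5 + 7*x^4/4 - 5*x^3/3 + 9*x^2/2 - 6*x at the endpoints):
  F(1) − F(−1) = -121/60 − (871/60) = -248/15.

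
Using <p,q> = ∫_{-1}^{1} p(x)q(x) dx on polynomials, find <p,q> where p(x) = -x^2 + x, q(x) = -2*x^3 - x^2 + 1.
<p,q> = -16/15

Expand the product: p(x)·q(x) = 2*x^5 - x^4 - x^3 - x^2 + x.
∫_{-1}^{1} of each monomial x^k gives [2/(k+1) if k even, 0 if k odd]. Integrating term-by-term (or equivalently evaluating the antiderivative F(x) = x^6/3 - x^5/5 - x^4/4 - x^3/3 + x^2/2 at the endpoints):
  F(1) − F(−1) = 1/20 − (67/60) = -16/15.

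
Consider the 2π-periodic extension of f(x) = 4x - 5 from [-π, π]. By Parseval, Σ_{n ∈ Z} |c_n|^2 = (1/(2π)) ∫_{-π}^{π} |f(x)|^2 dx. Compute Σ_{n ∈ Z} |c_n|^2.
Σ |c_n|^2 = 16π^2/3 + 25

Expand and integrate term by term over [-π, π]:
  ∫ (4x)^2 dx = 16·(2π^3/3); ∫ 2·4·(-5)·x dx = 0 (odd integrand); ∫ (-5)^2 dx = 25·2π.
So (1/(2π)) ∫_{-π}^{π} (4x - 5)^2 dx = 16π^2/3 + 25 = 16π^2/3 + 25.
Parseval ⇒ Σ |c_n|^2 = 16π^2/3 + 25.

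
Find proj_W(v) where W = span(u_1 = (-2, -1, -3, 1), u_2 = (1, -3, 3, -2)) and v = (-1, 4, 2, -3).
proj_W(v) = (401/245, 638/245, 414/245, -13/245)

Set up U = [u_1 | ... | u_2] ∈ R^(4×2). The projector onto W = col(U) is P = U (U^T U)^(-1) U^T.
Compute U^T U =
  [15, -10]
  [-10, 23],
and U^T v = (-11, -1).
Solve U^T U · c = U^T v for the coefficients: c = (-263/245, -25/49). The projection is proj_W(v) = U c.
Check: (v - proj_W(v)) · u_1 = 0  (should be 0).
Check: (v - proj_W(v)) · u_2 = 0  (should be 0).
Result: proj_W(v) = (401/245, 638/245, 414/245, -13/245).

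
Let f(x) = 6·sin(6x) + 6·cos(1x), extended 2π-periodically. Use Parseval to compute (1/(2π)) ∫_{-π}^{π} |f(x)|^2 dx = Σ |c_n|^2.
Σ |c_n|^2 = 36

Expand |f|^2 and use orthogonality of {sin(nx), cos(mx)} on [-π, π]:
  ∫_{-π}^{π} sin(nx)^2 dx = π, ∫ cos(mx)^2 dx = π, and cross terms integrate to 0.
So ∫_{-π}^{π} f(x)^2 dx = 6^2 · π + 6^2 · π = (36 + 36)π.
Divide by 2π: (36 + 36)/2 = 36.
By Parseval, this equals Σ |c_n|^2.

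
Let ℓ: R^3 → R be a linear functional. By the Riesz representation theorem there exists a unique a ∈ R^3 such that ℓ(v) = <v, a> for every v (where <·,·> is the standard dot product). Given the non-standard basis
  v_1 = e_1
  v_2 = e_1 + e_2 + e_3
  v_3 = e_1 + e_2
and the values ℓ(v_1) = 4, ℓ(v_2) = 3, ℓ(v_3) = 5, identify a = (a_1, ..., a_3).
a = (4, 1, -2)

Write a = (a_1, ..., a_3) in the standard basis. For each basis vector v_i, ℓ(v_i) = <v_i, a> is a linear equation in the a_j's. Collect the n equations into a matrix system V a = ℓ, where row i of V is v_i (expressed in the standard basis). Since V is invertible (lower-triangular with 1s on the diagonal, up to permutation), solve by back-substitution:
  V =
[[1, 0, 0],
 [1, 1, 1],
 [1, 1, 0]]
  V a = (4, 3, 5)
Solving gives a = (4, 1, -2).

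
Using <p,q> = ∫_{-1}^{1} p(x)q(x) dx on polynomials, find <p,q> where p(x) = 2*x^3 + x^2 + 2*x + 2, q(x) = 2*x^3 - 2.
<p,q> = -692/105

Expand the product: p(x)·q(x) = 4*x^6 + 2*x^5 + 4*x^4 - 2*x^2 - 4*x - 4.
∫_{-1}^{1} of each monomial x^k gives [2/(k+1) if k even, 0 if k odd]. Integrating term-by-term (or equivalently evaluating the antiderivative F(x) = 4*x^7/7 + x^6/3 + 4*x^5/5 - 2*x^3/3 - 2*x^2 - 4*x at the endpoints):
  F(1) − F(−1) = -521/105 − (57/35) = -692/105.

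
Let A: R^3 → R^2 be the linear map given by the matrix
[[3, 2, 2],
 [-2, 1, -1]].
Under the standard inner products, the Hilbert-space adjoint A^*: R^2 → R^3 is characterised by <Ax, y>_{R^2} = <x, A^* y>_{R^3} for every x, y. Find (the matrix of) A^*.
A^* = A^T =
[[3, -2],
 [2, 1],
 [2, -1]]

For real matrices with standard dot products, the defining identity <Ax, y> = <x, A^* y> gives (Ax)^T y = x^T (A^*) y, i.e. x^T A^T y = x^T (A^*) y. Since this holds for all x, y, we must have A^* = A^T. Therefore
A^* =
[[3, -2],
 [2, 1],
 [2, -1]].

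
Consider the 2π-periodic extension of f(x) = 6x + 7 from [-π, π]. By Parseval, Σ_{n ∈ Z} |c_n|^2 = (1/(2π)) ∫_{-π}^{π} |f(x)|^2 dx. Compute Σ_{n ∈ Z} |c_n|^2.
Σ |c_n|^2 = 12π^2 + 49

Expand and integrate term by term over [-π, π]:
  ∫ (6x)^2 dx = 36·(2π^3/3); ∫ 2·6·(7)·x dx = 0 (odd integrand); ∫ 7^2 dx = 49·2π.
So (1/(2π)) ∫_{-π}^{π} (6x + 7)^2 dx = 36π^2/3 + 49 = 12π^2 + 49.
Parseval ⇒ Σ |c_n|^2 = 12π^2 + 49.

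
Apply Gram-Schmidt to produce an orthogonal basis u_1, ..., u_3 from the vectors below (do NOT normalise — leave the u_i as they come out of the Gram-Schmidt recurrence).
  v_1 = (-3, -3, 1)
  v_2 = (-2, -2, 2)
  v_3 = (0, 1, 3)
Orthogonal basis:
  u_1 = (-3, -3, 1)
  u_2 = (4/19, 4/19, 24/19)
  u_3 = (-1/2, 1/2, 0)

Apply the Gram-Schmidt recurrence
  u_1 = v_1
  u_i = v_i − Σ_{j<i} ((v_i · u_j) / (u_j · u_j)) · u_j.

Step by step this gives:
  u_1 = (-3, -3, 1)
  u_2 = (4/19, 4/19, 24/19)
  u_3 = (-1/2, 1/2, 0)

Orthogonality check:
  u_2 · u_1 = 0 (should be 0)
  u_3 · u_1 = 0 (should be 0)
  u_3 · u_2 = 0 (should be 0)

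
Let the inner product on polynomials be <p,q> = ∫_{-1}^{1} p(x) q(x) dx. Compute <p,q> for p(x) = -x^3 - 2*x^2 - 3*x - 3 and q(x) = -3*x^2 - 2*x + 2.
<p,q> = -22/15

Expand the product: p(x)·q(x) = 3*x^5 + 8*x^4 + 11*x^3 + 11*x^2 - 6.
∫_{-1}^{1} of each monomial x^k gives [2/(k+1) if k even, 0 if k odd]. Integrating term-by-term (or equivalently evaluating the antiderivative F(x) = x^6/2 + 8*x^5/5 + 11*x^4/4 + 11*x^3/3 - 6*x at the endpoints):
  F(1) − F(−1) = 151/60 − (239/60) = -22/15.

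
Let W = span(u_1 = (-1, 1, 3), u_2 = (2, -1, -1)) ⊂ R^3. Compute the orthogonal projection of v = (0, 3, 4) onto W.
proj_W(v) = (-11/15, 7/6, 131/30)

Set up U = [u_1 | ... | u_2] ∈ R^(3×2). The projector onto W = col(U) is P = U (U^T U)^(-1) U^T.
Compute U^T U =
  [11, -6]
  [-6, 6],
and U^T v = (15, -7).
Solve U^T U · c = U^T v for the coefficients: c = (8/5, 13/30). The projection is proj_W(v) = U c.
Check: (v - proj_W(v)) · u_1 = 0  (should be 0).
Check: (v - proj_W(v)) · u_2 = 0  (should be 0).
Result: proj_W(v) = (-11/15, 7/6, 131/30).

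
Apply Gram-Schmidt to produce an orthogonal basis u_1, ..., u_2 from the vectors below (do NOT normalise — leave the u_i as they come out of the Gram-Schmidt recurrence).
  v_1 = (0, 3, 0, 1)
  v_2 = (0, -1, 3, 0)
Orthogonal basis:
  u_1 = (0, 3, 0, 1)
  u_2 = (0, -1/10, 3, 3/10)

Apply the Gram-Schmidt recurrence
  u_1 = v_1
  u_i = v_i − Σ_{j<i} ((v_i · u_j) / (u_j · u_j)) · u_j.

Step by step this gives:
  u_1 = (0, 3, 0, 1)
  u_2 = (0, -1/10, 3, 3/10)

Orthogonality check:
  u_2 · u_1 = 0 (should be 0)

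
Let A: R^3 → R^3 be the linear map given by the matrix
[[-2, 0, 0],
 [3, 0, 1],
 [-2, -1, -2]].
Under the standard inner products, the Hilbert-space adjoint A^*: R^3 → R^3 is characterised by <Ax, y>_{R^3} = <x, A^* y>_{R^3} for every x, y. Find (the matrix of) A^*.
A^* = A^T =
[[-2, 3, -2],
 [0, 0, -1],
 [0, 1, -2]]

For real matrices with standard dot products, the defining identity <Ax, y> = <x, A^* y> gives (Ax)^T y = x^T (A^*) y, i.e. x^T A^T y = x^T (A^*) y. Since this holds for all x, y, we must have A^* = A^T. Therefore
A^* =
[[-2, 3, -2],
 [0, 0, -1],
 [0, 1, -2]].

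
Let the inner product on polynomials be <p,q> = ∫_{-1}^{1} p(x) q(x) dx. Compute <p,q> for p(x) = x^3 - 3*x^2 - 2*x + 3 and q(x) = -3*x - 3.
<p,q> = -46/5

Expand the product: p(x)·q(x) = -3*x^4 + 6*x^3 + 15*x^2 - 3*x - 9.
∫_{-1}^{1} of each monomial x^k gives [2/(k+1) if k even, 0 if k odd]. Integrating term-by-term (or equivalently evaluating the antiderivative F(x) = -3*x^5/5 + 3*x^4/2 + 5*x^3 - 3*x^2/2 - 9*x at the endpoints):
  F(1) − F(−1) = -23/5 − (23/5) = -46/5.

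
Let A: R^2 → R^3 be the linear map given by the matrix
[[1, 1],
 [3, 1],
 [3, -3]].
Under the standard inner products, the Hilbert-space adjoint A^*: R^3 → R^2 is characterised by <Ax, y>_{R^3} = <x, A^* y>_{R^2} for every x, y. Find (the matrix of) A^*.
A^* = A^T =
[[1, 3, 3],
 [1, 1, -3]]

For real matrices with standard dot products, the defining identity <Ax, y> = <x, A^* y> gives (Ax)^T y = x^T (A^*) y, i.e. x^T A^T y = x^T (A^*) y. Since this holds for all x, y, we must have A^* = A^T. Therefore
A^* =
[[1, 3, 3],
 [1, 1, -3]].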